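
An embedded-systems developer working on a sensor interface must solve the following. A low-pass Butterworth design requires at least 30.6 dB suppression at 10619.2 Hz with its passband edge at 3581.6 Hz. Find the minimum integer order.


Butterworth filter order formula:
n = log10(10^(A/10) - 1) / (2 * log10(f_stop/f_pass))
10^(30.6/10) - 1 = 1147.1536
f_stop/f_pass = 10619.2 / 3581.6 = 2.9649
n = 3.241 -> ceil = 4

4


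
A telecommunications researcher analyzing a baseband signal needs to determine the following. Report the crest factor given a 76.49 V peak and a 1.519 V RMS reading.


Crest factor is the ratio of peak to RMS:
CF = V_peak / V_rms
   = 76.49 / 1.519
   = 50.3555

50.3555


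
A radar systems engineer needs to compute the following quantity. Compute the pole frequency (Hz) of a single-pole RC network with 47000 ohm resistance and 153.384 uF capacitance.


Cutoff frequency of a first-order RC filter:
fc = 1 / (2 * pi * R * C)
C = 153.384 uF = 0.000153384 F
fc = 1 / (2 * pi * 47000 * 0.000153384)
   = 1 / 45.295784472352
   = 0.022077 Hz

0.022077 Hz


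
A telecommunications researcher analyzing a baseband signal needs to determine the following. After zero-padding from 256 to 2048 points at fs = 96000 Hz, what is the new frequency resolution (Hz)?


Frequency resolution after zero-padding:
N_padded = 256 * 8 = 2048
df = fs / N_padded
   = 96000 / 2048
   = 46.875 Hz

46.875 Hz


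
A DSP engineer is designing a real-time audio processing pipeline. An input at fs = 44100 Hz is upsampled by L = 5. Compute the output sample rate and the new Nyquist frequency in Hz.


Step 1 — output sample rate after interpolation by L:
fs_out = L * fs_in = 5 * 44100 = 220500 Hz

Step 2 — Nyquist frequency of the output stream:
f_Nyq = fs_out / 2 = 220500 / 2 = 110250.0 Hz

fs_out = 220500 Hz; f_Nyquist = 110250.0 Hz


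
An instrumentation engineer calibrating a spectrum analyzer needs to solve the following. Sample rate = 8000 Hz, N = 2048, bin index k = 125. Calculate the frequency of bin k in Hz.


Frequency of DFT bin k:
f_k = k * fs / N
    = 125 * 8000 / 2048
    = 1000000 / 2048
    = 488.281 Hz

488.281 Hz


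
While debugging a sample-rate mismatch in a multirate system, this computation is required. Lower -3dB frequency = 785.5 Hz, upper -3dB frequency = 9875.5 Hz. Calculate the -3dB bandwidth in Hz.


Bandwidth is the difference of -3dB frequencies:
BW = f_high - f_low
   = 9875.5 - 785.5
   = 9090.0 Hz

9090.0 Hz


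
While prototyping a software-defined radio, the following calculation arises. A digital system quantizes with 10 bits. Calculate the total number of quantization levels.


Number of quantization levels = 2^N
= 2^10
= 1024

1024


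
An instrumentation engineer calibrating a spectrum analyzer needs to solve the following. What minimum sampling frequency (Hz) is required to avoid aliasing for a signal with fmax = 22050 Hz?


The Nyquist rate is twice the maximum frequency component.
fs_min = 2 * fmax
      = 2 * 22050
      = 44100 Hz

44100


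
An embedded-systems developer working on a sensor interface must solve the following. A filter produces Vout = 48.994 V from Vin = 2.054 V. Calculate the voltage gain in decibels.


Voltage gain in dB:
G = 20 * log10(Vout / Vin)
  = 20 * log10(48.994 / 2.054)
  = 20 * log10(23.85297)
  = 20 * 1.377542
  = 27.55 dB

27.55 dB


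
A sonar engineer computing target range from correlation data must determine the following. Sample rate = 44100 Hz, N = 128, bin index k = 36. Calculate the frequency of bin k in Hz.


Frequency of DFT bin k:
f_k = k * fs / N
    = 36 * 44100 / 128
    = 1587600 / 128
    = 12403.125 Hz

12403.125 Hz


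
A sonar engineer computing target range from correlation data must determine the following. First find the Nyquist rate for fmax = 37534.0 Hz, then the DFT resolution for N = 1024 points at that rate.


Step 1 — Nyquist sampling rate:
fs = 2 * fmax = 2 * 37534.0 = 75068.0 Hz

Step 2 — DFT bin spacing:
df = fs / N = 75068.0 / 1024 = 73.3086 Hz

73.3086 Hz


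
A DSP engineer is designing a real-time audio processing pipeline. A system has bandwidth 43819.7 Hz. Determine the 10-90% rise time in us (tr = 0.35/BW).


Rise time from bandwidth relationship:
tr = 0.35 / BW
   = 0.35 / 43819.7
   = 7.98727513e-06 s
   = 7.9873 us

7.9873 us


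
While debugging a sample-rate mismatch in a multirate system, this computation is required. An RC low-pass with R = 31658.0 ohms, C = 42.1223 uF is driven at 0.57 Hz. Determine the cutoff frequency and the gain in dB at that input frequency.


Step 1 — cutoff frequency:
fc = 1 / (2*pi*R*C)
C = 42.1223 uF = 4.21223e-05 F
fc = 1 / (2*pi*31658.0*4.21223e-05)
   = 0.119351 Hz

Step 2 — magnitude at f = 0.57 Hz:
|H(f)| = 1 / sqrt(1 + (f/fc)^2)
f/fc = 0.57 / 0.119351 = 4.775829
|H| = 1 / sqrt(1 + 22.808543) = 0.2049432
|H|_dB = 20*log10(0.2049432) = -13.77 dB

fc = 0.119351 Hz; |H(0.57 Hz)| = -13.77 dB


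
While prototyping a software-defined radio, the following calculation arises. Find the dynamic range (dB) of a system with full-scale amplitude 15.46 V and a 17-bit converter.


Dynamic range from full-scale to LSB:
V_min = V_max / 2^bits = 15.46 / 2^17
DR = 20 * log10(V_max / V_min)
   = 20 * log10(2^17)
   = 20 * 17 * log10(2)
   = 102.35 dB

102.35 dB


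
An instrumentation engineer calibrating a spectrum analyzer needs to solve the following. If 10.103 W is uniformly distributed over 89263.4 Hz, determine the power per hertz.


Power spectral density:
PSD = P / BW
    = 10.103 / 89263.4
    = 0.00011318 W/Hz

0.00011318 W/Hz


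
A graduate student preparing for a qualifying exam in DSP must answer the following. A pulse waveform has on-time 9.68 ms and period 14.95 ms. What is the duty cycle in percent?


Duty cycle as a percentage:
DC = (t_on / T) * 100
   = (9.68 / 14.95) * 100
   = 0.647492 * 100
   = 64.75 %

64.75 %


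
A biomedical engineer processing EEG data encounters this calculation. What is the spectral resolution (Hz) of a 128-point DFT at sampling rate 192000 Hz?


DFT frequency resolution:
df = fs / N
   = 192000 / 128
   = 1500.0 Hz

1500.0 Hz


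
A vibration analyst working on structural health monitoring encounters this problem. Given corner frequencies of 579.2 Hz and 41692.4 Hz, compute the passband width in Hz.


Bandwidth is the difference of -3dB frequencies:
BW = f_high - f_low
   = 41692.4 - 579.2
   = 41113.2 Hz

41113.2 Hz


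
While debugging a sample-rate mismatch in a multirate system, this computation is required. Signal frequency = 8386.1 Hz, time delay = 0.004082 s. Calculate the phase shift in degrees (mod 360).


Phase shift from frequency and time delay:
phi = 360 * f * t_delay
    = 360 * 8386.1 * 0.004082
    = 12323.54 degrees
    mod 360 = 83.54 degrees

83.54 degrees


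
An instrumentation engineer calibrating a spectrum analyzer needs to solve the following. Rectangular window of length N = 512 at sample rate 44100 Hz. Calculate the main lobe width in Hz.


Main lobe width for a rectangular window:
Width = 2 * fs / N
      = 2 * 44100 / 512
      = 88200 / 512
      = 172.266 Hz

172.266 Hz


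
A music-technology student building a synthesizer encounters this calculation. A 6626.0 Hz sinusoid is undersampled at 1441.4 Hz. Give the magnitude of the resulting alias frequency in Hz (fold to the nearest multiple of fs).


Compute the nearest integer multiple of fs to the signal:
n = round(6626.0 / 1441.4) = 5
f_alias = |6626.0 - 5 * 1441.4|
        = |6626.0 - 7207.0|
        = 581.0 Hz

581.0


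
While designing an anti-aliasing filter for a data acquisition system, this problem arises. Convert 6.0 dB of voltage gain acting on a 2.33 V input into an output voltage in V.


Output voltage from dB gain:
V_out = V_in * 10^(gain_dB / 20)
      = 2.33 * 10^(6.0 / 20)
      = 2.33 * 1.995262
      = 4.649 V

4.649 V


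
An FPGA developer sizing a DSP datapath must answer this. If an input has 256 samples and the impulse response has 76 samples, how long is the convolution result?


Linear convolution output length:
L = N + M - 1
  = 256 + 76 - 1
  = 331 samples

331


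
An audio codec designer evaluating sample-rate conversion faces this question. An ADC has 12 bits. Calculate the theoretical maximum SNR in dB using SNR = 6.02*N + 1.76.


Theoretical SNR for a full-scale sinusoid:
SNR = 6.02 * N + 1.76
    = 6.02 * 12 + 1.76
    = 72.24 + 1.76
    = 74.0 dB

74.0 dB


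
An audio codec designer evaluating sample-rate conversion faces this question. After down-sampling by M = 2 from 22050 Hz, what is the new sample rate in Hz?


Decimation reduces the sample rate:
fs_out = fs_in / M
       = 22050 / 2
       = 11025.0 Hz

11025.0 Hz


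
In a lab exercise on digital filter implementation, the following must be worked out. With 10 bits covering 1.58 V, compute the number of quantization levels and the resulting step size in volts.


Step 1 — number of quantization levels:
L = 2^N = 2^10 = 1024

Step 2 — LSB step size:
delta = Vfs / L
      = 1.58 / 1024
      = 0.00154297 V

Levels = 1024; step size = 0.00154297 V


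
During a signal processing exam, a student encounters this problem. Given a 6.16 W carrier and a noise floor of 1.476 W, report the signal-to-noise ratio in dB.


SNR in decibels:
SNR = 10 * log10(Ps / Pn)
    = 10 * log10(6.16 / 1.476)
    = 10 * log10(4.1734)
    = 10 * 0.6205
    = 6.2 dB

6.2 dB


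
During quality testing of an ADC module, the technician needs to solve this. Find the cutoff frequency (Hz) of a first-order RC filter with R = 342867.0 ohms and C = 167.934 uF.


Cutoff frequency of a first-order RC filter:
fc = 1 / (2 * pi * R * C)
C = 167.934 uF = 0.000167934 F
fc = 1 / (2 * pi * 342867.0 * 0.000167934)
   = 1 / 361.77969505323
   = 0.002764 Hz

0.002764 Hz


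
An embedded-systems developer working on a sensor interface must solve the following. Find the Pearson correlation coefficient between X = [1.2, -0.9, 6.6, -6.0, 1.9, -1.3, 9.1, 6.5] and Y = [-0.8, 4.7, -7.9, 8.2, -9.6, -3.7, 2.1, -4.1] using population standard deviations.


Pearson correlation coefficient (population):
r = cov(X,Y) / (std(X) * std(Y))
Mean X = 2.1375, Mean Y = -1.3875
Cov(X,Y) = -12.971719
Std(X) = 4.685333, Std(Y) = 5.745093
r = -0.4819

-0.4819


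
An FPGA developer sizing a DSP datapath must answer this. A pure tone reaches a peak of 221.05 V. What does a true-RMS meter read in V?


RMS voltage for a sinusoidal waveform:
V_rms = V_peak / sqrt(2)
      = 221.05 / 1.414214
      = 156.306 V

156.306 V


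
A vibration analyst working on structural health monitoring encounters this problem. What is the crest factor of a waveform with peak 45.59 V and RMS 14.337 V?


Crest factor is the ratio of peak to RMS:
CF = V_peak / V_rms
   = 45.59 / 14.337
   = 3.1799

3.1799


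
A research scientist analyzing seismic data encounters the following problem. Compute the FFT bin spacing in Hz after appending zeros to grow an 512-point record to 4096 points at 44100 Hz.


Frequency resolution after zero-padding:
N_padded = 512 * 8 = 4096
df = fs / N_padded
   = 44100 / 4096
   = 10.7666 Hz

10.7666 Hz


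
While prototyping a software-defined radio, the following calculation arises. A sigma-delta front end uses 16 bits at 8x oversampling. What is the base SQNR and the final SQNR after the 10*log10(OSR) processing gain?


Step 1 — baseline SQNR at Nyquist:
SQNR_base = 6.02*N + 1.76
          = 6.02*16 + 1.76
          = 98.08 dB

Step 2 — oversampling processing gain:
G = 10*log10(OSR) = 10*log10(8) = 9.03 dB

Step 3 — total:
SQNR_total = 98.08 + 9.03 = 107.11 dB

Base SQNR = 98.08 dB; oversampled SQNR = 107.11 dB


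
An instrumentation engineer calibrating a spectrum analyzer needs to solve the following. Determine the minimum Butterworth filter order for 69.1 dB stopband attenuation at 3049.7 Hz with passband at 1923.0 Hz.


Butterworth filter order formula:
n = log10(10^(A/10) - 1) / (2 * log10(f_stop/f_pass))
10^(69.1/10) - 1 = 8128304.1616
f_stop/f_pass = 3049.7 / 1923.0 = 1.5859
n = 17.251 -> ceil = 18

18


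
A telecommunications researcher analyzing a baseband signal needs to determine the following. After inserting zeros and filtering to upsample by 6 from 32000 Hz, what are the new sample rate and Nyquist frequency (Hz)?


Step 1 — output sample rate after interpolation by L:
fs_out = L * fs_in = 6 * 32000 = 192000 Hz

Step 2 — Nyquist frequency of the output stream:
f_Nyq = fs_out / 2 = 192000 / 2 = 96000.0 Hz

fs_out = 192000 Hz; f_Nyquist = 96000.0 Hz


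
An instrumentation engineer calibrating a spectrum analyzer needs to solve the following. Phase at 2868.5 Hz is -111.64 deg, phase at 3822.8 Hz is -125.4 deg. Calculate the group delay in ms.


Group delay from phase difference:
tau = -d(phi)/d(omega)
d(phi) = -13.76 deg = -0.240157 rad
d(omega) = 2*pi*(3822.8 - 2868.5) = 5996.0437 rad/s
tau = -(-0.240157) / 5996.0437
    = 0.0401 ms

0.0401 ms


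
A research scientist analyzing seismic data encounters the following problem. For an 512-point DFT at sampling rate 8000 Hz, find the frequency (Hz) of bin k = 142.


Frequency of DFT bin k:
f_k = k * fs / N
    = 142 * 8000 / 512
    = 1136000 / 512
    = 2218.75 Hz

2218.75 Hz


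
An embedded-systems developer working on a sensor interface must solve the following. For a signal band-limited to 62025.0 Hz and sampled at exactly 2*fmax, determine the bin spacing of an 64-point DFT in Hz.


Step 1 — Nyquist sampling rate:
fs = 2 * fmax = 2 * 62025.0 = 124050.0 Hz

Step 2 — DFT bin spacing:
df = fs / N = 124050.0 / 64 = 1938.2812 Hz

1938.2812 Hz


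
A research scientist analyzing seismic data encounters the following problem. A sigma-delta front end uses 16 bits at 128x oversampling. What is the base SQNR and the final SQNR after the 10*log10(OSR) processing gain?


Step 1 — baseline SQNR at Nyquist:
SQNR_base = 6.02*N + 1.76
          = 6.02*16 + 1.76
          = 98.08 dB

Step 2 — oversampling processing gain:
G = 10*log10(OSR) = 10*log10(128) = 21.07 dB

Step 3 — total:
SQNR_total = 98.08 + 21.07 = 119.15 dB

Base SQNR = 98.08 dB; oversampled SQNR = 119.15 dB


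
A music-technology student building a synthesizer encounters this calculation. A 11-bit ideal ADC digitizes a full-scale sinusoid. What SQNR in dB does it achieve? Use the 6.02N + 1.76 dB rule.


Theoretical SNR for a full-scale sinusoid:
SNR = 6.02 * N + 1.76
    = 6.02 * 11 + 1.76
    = 66.22 + 1.76
    = 67.98 dB

67.98 dB


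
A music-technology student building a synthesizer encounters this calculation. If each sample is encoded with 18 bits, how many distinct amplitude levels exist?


Number of quantization levels = 2^N
= 2^18
= 262144

262144


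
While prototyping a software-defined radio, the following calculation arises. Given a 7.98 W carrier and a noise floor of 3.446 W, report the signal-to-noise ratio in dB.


SNR in decibels:
SNR = 10 * log10(Ps / Pn)
    = 10 * log10(7.98 / 3.446)
    = 10 * log10(2.3157)
    = 10 * 0.3647
    = 3.65 dB

3.65 dB


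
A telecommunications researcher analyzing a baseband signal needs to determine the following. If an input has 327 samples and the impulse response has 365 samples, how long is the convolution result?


Linear convolution output length:
L = N + M - 1
  = 327 + 365 - 1
  = 691 samples

691


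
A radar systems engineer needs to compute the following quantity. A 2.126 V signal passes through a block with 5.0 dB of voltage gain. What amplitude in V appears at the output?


Output voltage from dB gain:
V_out = V_in * 10^(gain_dB / 20)
      = 2.126 * 10^(5.0 / 20)
      = 2.126 * 1.778279
      = 3.7806 V

3.7806 V


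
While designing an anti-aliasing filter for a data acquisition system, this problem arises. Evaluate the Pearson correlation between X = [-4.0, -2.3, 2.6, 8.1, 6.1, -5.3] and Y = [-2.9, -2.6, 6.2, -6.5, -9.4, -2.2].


Pearson correlation coefficient (population):
r = cov(X,Y) / (std(X) * std(Y))
Mean X = 0.8667, Mean Y = -2.9
Cov(X,Y) = -8.258333
Std(X) = 5.073679, Std(Y) = 4.806246
r = -0.3387

-0.3387


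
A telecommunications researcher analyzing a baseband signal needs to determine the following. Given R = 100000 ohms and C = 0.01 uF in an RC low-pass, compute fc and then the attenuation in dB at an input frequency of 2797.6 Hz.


Step 1 — cutoff frequency:
fc = 1 / (2*pi*R*C)
C = 0.01 uF = 1e-08 F
fc = 1 / (2*pi*100000*1e-08)
   = 159.155 Hz

Step 2 — magnitude at f = 2797.6 Hz:
|H(f)| = 1 / sqrt(1 + (f/fc)^2)
f/fc = 2797.6 / 159.155 = 17.577833
|H| = 1 / sqrt(1 + 308.980213) = 0.056798
|H|_dB = 20*log10(0.056798) = -24.91 dB

fc = 159.155 Hz; |H(2797.6 Hz)| = -24.91 dB


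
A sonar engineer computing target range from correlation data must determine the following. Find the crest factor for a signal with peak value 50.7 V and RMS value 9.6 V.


Crest factor is the ratio of peak to RMS:
CF = V_peak / V_rms
   = 50.7 / 9.6
   = 5.2813

5.2813


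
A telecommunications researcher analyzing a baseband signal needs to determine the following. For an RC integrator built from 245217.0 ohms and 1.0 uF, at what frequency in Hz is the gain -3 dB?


Cutoff frequency of a first-order RC filter:
fc = 1 / (2 * pi * R * C)
C = 1.0 uF = 1e-06 F
fc = 1 / (2 * pi * 245217.0 * 1e-06)
   = 1 / 1.5407438514707
   = 0.649037 Hz

0.649037 Hz


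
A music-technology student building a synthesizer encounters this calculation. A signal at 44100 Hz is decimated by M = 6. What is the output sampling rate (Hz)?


Decimation reduces the sample rate:
fs_out = fs_in / M
       = 44100 / 6
       = 7350.0 Hz

7350.0 Hz


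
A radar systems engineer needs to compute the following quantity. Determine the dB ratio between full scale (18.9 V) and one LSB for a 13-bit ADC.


Dynamic range from full-scale to LSB:
V_min = V_max / 2^bits = 18.9 / 2^13
DR = 20 * log10(V_max / V_min)
   = 20 * log10(2^13)
   = 20 * 13 * log10(2)
   = 78.27 dB

78.27 dB


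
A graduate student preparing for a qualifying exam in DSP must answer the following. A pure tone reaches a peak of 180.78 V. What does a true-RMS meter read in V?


RMS voltage for a sinusoidal waveform:
V_rms = V_peak / sqrt(2)
      = 180.78 / 1.414214
      = 127.831 V

127.831 V


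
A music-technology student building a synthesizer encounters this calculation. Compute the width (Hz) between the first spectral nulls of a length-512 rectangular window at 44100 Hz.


Main lobe width for a rectangular window:
Width = 2 * fs / N
      = 2 * 44100 / 512
      = 88200 / 512
      = 172.266 Hz

172.266 Hz


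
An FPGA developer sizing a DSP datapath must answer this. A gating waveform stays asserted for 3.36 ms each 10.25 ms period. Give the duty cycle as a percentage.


Duty cycle as a percentage:
DC = (t_on / T) * 100
   = (3.36 / 10.25) * 100
   = 0.327805 * 100
   = 32.78 %

32.78 %


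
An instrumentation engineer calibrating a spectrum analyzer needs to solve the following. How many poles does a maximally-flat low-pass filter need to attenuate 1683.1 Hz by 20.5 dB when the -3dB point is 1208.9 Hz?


Butterworth filter order formula:
n = log10(10^(A/10) - 1) / (2 * log10(f_stop/f_pass))
10^(20.5/10) - 1 = 111.2018
f_stop/f_pass = 1683.1 / 1208.9 = 1.3923
n = 7.1184 -> ceil = 8

8


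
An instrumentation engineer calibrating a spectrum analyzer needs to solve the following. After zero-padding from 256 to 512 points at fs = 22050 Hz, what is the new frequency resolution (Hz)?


Frequency resolution after zero-padding:
N_padded = 256 * 2 = 512
df = fs / N_padded
   = 22050 / 512
   = 43.0664 Hz

43.0664 Hz


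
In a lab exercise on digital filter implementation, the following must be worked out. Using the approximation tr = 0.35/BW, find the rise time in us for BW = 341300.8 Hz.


Rise time from bandwidth relationship:
tr = 0.35 / BW
   = 0.35 / 341300.8
   = 1.025488367e-06 s
   = 1.0255 us

1.0255 us


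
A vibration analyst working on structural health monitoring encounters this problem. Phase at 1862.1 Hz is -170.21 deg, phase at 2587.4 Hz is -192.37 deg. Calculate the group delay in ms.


Group delay from phase difference:
tau = -d(phi)/d(omega)
d(phi) = -22.16 deg = -0.386765 rad
d(omega) = 2*pi*(2587.4 - 1862.1) = 4557.1943 rad/s
tau = -(-0.386765) / 4557.1943
    = 0.0849 ms

0.0849 ms


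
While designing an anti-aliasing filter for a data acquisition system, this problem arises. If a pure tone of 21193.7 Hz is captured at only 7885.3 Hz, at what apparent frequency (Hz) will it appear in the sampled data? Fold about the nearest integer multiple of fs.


Compute the nearest integer multiple of fs to the signal:
n = round(21193.7 / 7885.3) = 3
f_alias = |21193.7 - 3 * 7885.3|
        = |21193.7 - 23655.9|
        = 2462.2 Hz

2462.2


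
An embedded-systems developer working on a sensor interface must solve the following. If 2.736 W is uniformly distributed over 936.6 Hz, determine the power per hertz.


Power spectral density:
PSD = P / BW
    = 2.736 / 936.6
    = 0.0029212 W/Hz

0.0029212 W/Hz


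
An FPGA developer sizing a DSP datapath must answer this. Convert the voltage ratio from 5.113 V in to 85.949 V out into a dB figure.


Voltage gain in dB:
G = 20 * log10(Vout / Vin)
  = 20 * log10(85.949 / 5.113)
  = 20 * log10(16.809896)
  = 20 * 1.225565
  = 24.51 dB

24.51 dB


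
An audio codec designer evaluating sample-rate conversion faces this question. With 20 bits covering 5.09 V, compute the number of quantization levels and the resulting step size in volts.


Step 1 — number of quantization levels:
L = 2^N = 2^20 = 1048576

Step 2 — LSB step size:
delta = Vfs / L
      = 5.09 / 1048576
      = 4.85e-06 V

Levels = 1048576; step size = 4.85e-06 V


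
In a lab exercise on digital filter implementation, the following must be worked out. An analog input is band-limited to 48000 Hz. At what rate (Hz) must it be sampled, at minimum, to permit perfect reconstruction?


The Nyquist rate is twice the maximum frequency component.
fs_min = 2 * fmax
      = 2 * 48000
      = 96000 Hz

96000


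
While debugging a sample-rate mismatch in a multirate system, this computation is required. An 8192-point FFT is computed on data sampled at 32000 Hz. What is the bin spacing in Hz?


DFT frequency resolution:
df = fs / N
   = 32000 / 8192
   = 3.9062 Hz

3.9062 Hz


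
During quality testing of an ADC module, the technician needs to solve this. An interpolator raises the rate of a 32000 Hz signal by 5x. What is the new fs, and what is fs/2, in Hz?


Step 1 — output sample rate after interpolation by L:
fs_out = L * fs_in = 5 * 32000 = 160000 Hz

Step 2 — Nyquist frequency of the output stream:
f_Nyq = fs_out / 2 = 160000 / 2 = 80000.0 Hz

fs_out = 160000 Hz; f_Nyquist = 80000.0 Hz


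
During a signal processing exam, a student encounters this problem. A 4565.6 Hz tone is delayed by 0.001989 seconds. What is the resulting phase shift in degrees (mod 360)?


Phase shift from frequency and time delay:
phi = 360 * f * t_delay
    = 360 * 4565.6 * 0.001989
    = 3269.15 degrees
    mod 360 = 29.15 degrees

29.15 degrees


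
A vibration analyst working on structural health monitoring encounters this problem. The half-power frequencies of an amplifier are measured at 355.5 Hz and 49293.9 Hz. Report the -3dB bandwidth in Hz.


Bandwidth is the difference of -3dB frequencies:
BW = f_high - f_low
   = 49293.9 - 355.5
   = 48938.4 Hz

48938.4 Hz


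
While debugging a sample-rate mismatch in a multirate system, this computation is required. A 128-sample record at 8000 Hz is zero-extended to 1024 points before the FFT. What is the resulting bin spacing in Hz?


Frequency resolution after zero-padding:
N_padded = 128 * 8 = 1024
df = fs / N_padded
   = 8000 / 1024
   = 7.8125 Hz

7.8125 Hz


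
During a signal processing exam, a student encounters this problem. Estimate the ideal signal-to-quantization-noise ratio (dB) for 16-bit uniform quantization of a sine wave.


Theoretical SNR for a full-scale sinusoid:
SNR = 6.02 * N + 1.76
    = 6.02 * 16 + 1.76
    = 96.32 + 1.76
    = 98.08 dB

98.08 dB


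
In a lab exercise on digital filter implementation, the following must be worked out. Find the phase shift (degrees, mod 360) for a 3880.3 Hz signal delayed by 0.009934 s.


Phase shift from frequency and time delay:
phi = 360 * f * t_delay
    = 360 * 3880.3 * 0.009934
    = 13876.88 degrees
    mod 360 = 196.88 degrees

196.88 degrees


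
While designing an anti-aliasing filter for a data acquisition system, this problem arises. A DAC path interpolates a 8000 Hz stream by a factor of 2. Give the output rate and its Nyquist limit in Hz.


Step 1 — output sample rate after interpolation by L:
fs_out = L * fs_in = 2 * 8000 = 16000 Hz

Step 2 — Nyquist frequency of the output stream:
f_Nyq = fs_out / 2 = 16000 / 2 = 8000.0 Hz

fs_out = 16000 Hz; f_Nyquist = 8000.0 Hz


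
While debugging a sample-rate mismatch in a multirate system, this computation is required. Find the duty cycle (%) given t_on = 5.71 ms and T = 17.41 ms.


Duty cycle as a percentage:
DC = (t_on / T) * 100
   = (5.71 / 17.41) * 100
   = 0.327972 * 100
   = 32.8 %

32.8 %


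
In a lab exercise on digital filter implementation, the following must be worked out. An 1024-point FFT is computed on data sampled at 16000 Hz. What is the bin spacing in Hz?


DFT frequency resolution:
df = fs / N
   = 16000 / 1024
   = 15.625 Hz

15.625 Hz


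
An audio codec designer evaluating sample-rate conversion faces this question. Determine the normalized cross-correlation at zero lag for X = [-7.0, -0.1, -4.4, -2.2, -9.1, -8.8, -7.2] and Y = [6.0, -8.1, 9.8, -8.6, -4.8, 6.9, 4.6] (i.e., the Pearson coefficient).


Pearson correlation coefficient (population):
r = cov(X,Y) / (std(X) * std(Y))
Mean X = -5.5429, Mean Y = 0.8286
Cov(X,Y) = -11.91449
Std(X) = 3.16763, Std(Y) = 7.157556
r = -0.5255

-0.5255


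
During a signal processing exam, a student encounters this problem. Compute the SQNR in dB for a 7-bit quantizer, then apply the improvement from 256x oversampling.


Step 1 — baseline SQNR at Nyquist:
SQNR_base = 6.02*N + 1.76
          = 6.02*7 + 1.76
          = 43.9 dB

Step 2 — oversampling processing gain:
G = 10*log10(OSR) = 10*log10(256) = 24.08 dB

Step 3 — total:
SQNR_total = 43.9 + 24.08 = 67.98 dB

Base SQNR = 43.9 dB; oversampled SQNR = 67.98 dB


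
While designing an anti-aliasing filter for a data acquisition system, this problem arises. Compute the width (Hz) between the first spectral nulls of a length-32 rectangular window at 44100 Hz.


Main lobe width for a rectangular window:
Width = 2 * fs / N
      = 2 * 44100 / 32
      = 88200 / 32
      = 2756.25 Hz

2756.25 Hz


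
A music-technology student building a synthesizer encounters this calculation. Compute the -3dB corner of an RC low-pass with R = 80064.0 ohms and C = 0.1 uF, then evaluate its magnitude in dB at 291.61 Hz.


Step 1 — cutoff frequency:
fc = 1 / (2*pi*R*C)
C = 0.1 uF = 1e-07 F
fc = 1 / (2*pi*80064.0*1e-07)
   = 19.8785 Hz

Step 2 — magnitude at f = 291.61 Hz:
|H(f)| = 1 / sqrt(1 + (f/fc)^2)
f/fc = 291.61 / 19.8785 = 14.669618
|H| = 1 / sqrt(1 + 215.197692) = 0.0680103
|H|_dB = 20*log10(0.0680103) = -23.35 dB

fc = 19.8785 Hz; |H(291.61 Hz)| = -23.35 dB


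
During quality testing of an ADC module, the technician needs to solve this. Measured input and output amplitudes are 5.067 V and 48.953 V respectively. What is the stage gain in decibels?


Voltage gain in dB:
G = 20 * log10(Vout / Vin)
  = 20 * log10(48.953 / 5.067)
  = 20 * log10(9.661141)
  = 20 * 0.985028
  = 19.7 dB

19.7 dB


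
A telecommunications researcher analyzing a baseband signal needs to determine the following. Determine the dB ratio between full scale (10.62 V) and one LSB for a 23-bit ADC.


Dynamic range from full-scale to LSB:
V_min = V_max / 2^bits = 10.62 / 2^23
DR = 20 * log10(V_max / V_min)
   = 20 * log10(2^23)
   = 20 * 23 * log10(2)
   = 138.47 dB

138.47 dB


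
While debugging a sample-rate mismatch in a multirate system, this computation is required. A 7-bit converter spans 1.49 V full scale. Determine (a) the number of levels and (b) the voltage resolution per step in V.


Step 1 — number of quantization levels:
L = 2^N = 2^7 = 128

Step 2 — LSB step size:
delta = Vfs / L
      = 1.49 / 128
      = 0.01164062 V

Levels = 128; step size = 0.01164062 V


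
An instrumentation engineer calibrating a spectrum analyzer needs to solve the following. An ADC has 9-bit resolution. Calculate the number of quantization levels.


Number of quantization levels = 2^N
= 2^9
= 512

512


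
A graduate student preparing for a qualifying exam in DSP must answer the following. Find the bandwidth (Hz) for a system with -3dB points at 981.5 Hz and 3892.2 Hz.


Bandwidth is the difference of -3dB frequencies:
BW = f_high - f_low
   = 3892.2 - 981.5
   = 2910.7 Hz

2910.7 Hz


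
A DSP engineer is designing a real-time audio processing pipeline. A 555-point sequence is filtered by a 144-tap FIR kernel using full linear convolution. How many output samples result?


Linear convolution output length:
L = N + M - 1
  = 555 + 144 - 1
  = 698 samples

698


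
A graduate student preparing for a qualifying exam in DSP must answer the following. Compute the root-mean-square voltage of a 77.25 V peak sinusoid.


RMS voltage for a sinusoidal waveform:
V_rms = V_peak / sqrt(2)
      = 77.25 / 1.414214
      = 54.624 V

54.624 V


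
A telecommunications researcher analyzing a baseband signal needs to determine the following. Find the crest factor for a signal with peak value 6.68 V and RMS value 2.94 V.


Crest factor is the ratio of peak to RMS:
CF = V_peak / V_rms
   = 6.68 / 2.94
   = 2.2721

2.2721


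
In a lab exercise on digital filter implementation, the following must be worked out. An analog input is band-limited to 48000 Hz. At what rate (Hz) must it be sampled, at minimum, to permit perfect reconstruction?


The Nyquist rate is twice the maximum frequency component.
fs_min = 2 * fmax
      = 2 * 48000
      = 96000 Hz

96000


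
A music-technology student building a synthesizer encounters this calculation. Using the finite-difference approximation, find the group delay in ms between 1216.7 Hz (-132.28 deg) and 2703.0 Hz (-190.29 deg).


Group delay from phase difference:
tau = -d(phi)/d(omega)
d(phi) = -58.01 deg = -1.012465 rad
d(omega) = 2*pi*(2703.0 - 1216.7) = 9338.6983 rad/s
tau = -(-1.012465) / 9338.6983
    = 0.1084 ms

0.1084 ms


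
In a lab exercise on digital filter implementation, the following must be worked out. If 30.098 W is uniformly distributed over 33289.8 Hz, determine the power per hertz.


Power spectral density:
PSD = P / BW
    = 30.098 / 33289.8
    = 0.00090412 W/Hz

0.00090412 W/Hz


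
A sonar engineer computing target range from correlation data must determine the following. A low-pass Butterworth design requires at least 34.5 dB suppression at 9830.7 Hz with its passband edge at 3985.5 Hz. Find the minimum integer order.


Butterworth filter order formula:
n = log10(10^(A/10) - 1) / (2 * log10(f_stop/f_pass))
10^(34.5/10) - 1 = 2817.3829
f_stop/f_pass = 9830.7 / 3985.5 = 2.4666
n = 4.3992 -> ceil = 5

5


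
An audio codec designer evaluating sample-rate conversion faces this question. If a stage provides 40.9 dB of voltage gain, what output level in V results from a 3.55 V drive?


Output voltage from dB gain:
V_out = V_in * 10^(gain_dB / 20)
      = 3.55 * 10^(40.9 / 20)
      = 3.55 * 110.917482
      = 393.7571 V

393.7571 V


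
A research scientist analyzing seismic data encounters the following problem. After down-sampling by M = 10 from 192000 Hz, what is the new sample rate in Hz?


Decimation reduces the sample rate:
fs_out = fs_in / M
       = 192000 / 10
       = 19200.0 Hz

19200.0 Hz


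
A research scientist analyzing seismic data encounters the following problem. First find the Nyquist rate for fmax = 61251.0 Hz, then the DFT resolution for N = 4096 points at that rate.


Step 1 — Nyquist sampling rate:
fs = 2 * fmax = 2 * 61251.0 = 122502.0 Hz

Step 2 — DFT bin spacing:
df = fs / N = 122502.0 / 4096 = 29.9077 Hz

29.9077 Hz


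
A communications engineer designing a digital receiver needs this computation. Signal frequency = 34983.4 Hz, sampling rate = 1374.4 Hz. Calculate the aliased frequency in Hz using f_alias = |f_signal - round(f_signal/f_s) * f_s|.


Compute the nearest integer multiple of fs to the signal:
n = round(34983.4 / 1374.4) = 25
f_alias = |34983.4 - 25 * 1374.4|
        = |34983.4 - 34360.0|
        = 623.4 Hz

623.4


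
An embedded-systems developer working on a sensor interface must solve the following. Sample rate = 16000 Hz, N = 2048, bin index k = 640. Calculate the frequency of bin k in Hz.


Frequency of DFT bin k:
f_k = k * fs / N
    = 640 * 16000 / 2048
    = 10240000 / 2048
    = 5000.0 Hz

5000.0 Hz


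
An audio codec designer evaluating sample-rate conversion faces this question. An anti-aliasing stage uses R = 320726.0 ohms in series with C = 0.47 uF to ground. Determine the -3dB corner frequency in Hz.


Cutoff frequency of a first-order RC filter:
fc = 1 / (2 * pi * R * C)
C = 0.47 uF = 4.7e-07 F
fc = 1 / (2 * pi * 320726.0 * 4.7e-07)
   = 1 / 0.94713501869033
   = 1.055816 Hz

1.055816 Hz


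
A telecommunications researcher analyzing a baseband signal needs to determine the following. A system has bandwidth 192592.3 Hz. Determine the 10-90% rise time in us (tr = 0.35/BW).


Rise time from bandwidth relationship:
tr = 0.35 / BW
   = 0.35 / 192592.3
   = 1.817310453e-06 s
   = 1.8173 us

1.8173 us


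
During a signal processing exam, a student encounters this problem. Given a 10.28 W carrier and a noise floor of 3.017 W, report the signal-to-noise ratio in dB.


SNR in decibels:
SNR = 10 * log10(Ps / Pn)
    = 10 * log10(10.28 / 3.017)
    = 10 * log10(3.4074)
    = 10 * 0.5324
    = 5.32 dB

5.32 dB


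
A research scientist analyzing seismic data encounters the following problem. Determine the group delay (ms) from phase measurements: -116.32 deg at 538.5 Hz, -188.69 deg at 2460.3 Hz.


Group delay from phase difference:
tau = -d(phi)/d(omega)
d(phi) = -72.37 deg = -1.263095 rad
d(omega) = 2*pi*(2460.3 - 538.5) = 12075.0255 rad/s
tau = -(-1.263095) / 12075.0255
    = 0.1046 ms

0.1046 ms


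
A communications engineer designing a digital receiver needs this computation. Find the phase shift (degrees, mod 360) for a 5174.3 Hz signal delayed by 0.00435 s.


Phase shift from frequency and time delay:
phi = 360 * f * t_delay
    = 360 * 5174.3 * 0.00435
    = 8102.95 degrees
    mod 360 = 182.95 degrees

182.95 degrees


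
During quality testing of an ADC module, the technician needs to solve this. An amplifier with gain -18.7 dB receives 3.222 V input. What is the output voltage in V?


Output voltage from dB gain:
V_out = V_in * 10^(gain_dB / 20)
      = 3.222 * 10^(-18.7 / 20)
      = 3.222 * 0.116145
      = 0.3742 V

0.3742 V


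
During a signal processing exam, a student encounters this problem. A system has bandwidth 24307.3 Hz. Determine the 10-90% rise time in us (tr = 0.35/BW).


Rise time from bandwidth relationship:
tr = 0.35 / BW
   = 0.35 / 24307.3
   = 1.439896657e-05 s
   = 14.399 us

14.399 us


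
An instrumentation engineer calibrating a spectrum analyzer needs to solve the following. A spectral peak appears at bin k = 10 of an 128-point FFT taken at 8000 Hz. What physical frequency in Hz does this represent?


Frequency of DFT bin k:
f_k = k * fs / N
    = 10 * 8000 / 128
    = 80000 / 128
    = 625.0 Hz

625.0 Hz


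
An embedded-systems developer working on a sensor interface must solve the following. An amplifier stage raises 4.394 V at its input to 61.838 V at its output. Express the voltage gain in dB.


Voltage gain in dB:
G = 20 * log10(Vout / Vin)
  = 20 * log10(61.838 / 4.394)
  = 20 * log10(14.073282)
  = 20 * 1.148395
  = 22.97 dB

22.97 dB


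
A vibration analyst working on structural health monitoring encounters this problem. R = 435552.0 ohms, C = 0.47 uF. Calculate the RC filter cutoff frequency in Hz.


Cutoff frequency of a first-order RC filter:
fc = 1 / (2 * pi * R * C)
C = 0.47 uF = 4.7e-07 F
fc = 1 / (2 * pi * 435552.0 * 4.7e-07)
   = 1 / 1.286227345649
   = 0.777468 Hz

0.777468 Hz


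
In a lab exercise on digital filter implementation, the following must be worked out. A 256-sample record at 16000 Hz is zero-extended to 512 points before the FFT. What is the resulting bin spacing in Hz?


Frequency resolution after zero-padding:
N_padded = 256 * 2 = 512
df = fs / N_padded
   = 16000 / 512
   = 31.25 Hz

31.25 Hz


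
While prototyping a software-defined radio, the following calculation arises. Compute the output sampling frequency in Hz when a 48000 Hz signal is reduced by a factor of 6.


Decimation reduces the sample rate:
fs_out = fs_in / M
       = 48000 / 6
       = 8000.0 Hz

8000.0 Hz


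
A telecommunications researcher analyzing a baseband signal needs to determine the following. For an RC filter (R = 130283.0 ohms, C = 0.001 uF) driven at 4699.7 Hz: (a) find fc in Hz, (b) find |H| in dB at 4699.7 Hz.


Step 1 — cutoff frequency:
fc = 1 / (2*pi*R*C)
C = 0.001 uF = 1e-09 F
fc = 1 / (2*pi*130283.0*1e-09)
   = 1221.609 Hz

Step 2 — magnitude at f = 4699.7 Hz:
|H(f)| = 1 / sqrt(1 + (f/fc)^2)
f/fc = 4699.7 / 1221.609 = 3.847139
|H| = 1 / sqrt(1 + 14.800478) = 0.2515735
|H|_dB = 20*log10(0.2515735) = -11.99 dB

fc = 1221.609 Hz; |H(4699.7 Hz)| = -11.99 dB


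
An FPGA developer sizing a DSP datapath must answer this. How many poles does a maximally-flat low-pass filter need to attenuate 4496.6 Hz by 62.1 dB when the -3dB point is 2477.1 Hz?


Butterworth filter order formula:
n = log10(10^(A/10) - 1) / (2 * log10(f_stop/f_pass))
10^(62.1/10) - 1 = 1621809.0974
f_stop/f_pass = 4496.6 / 2477.1 = 1.8153
n = 11.9912 -> ceil = 12

12


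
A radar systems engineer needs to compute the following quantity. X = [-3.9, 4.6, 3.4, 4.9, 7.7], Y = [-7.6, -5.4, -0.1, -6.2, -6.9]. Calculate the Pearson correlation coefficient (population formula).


Pearson correlation coefficient (population):
r = cov(X,Y) / (std(X) * std(Y))
Mean X = 3.34, Mean Y = -5.24
Cov(X,Y) = 1.6916
Std(X) = 3.884636, Std(Y) = 2.671778
r = 0.163

0.163


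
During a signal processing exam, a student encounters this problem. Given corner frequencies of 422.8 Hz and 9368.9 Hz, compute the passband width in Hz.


Bandwidth is the difference of -3dB frequencies:
BW = f_high - f_low
   = 9368.9 - 422.8
   = 8946.1 Hz

8946.1 Hz


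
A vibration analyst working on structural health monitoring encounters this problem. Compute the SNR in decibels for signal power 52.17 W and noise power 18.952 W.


SNR in decibels:
SNR = 10 * log10(Ps / Pn)
    = 10 * log10(52.17 / 18.952)
    = 10 * log10(2.7527)
    = 10 * 0.4398
    = 4.4 dB

4.4 dB


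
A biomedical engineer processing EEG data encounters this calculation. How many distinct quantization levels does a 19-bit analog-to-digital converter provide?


Number of quantization levels = 2^N
= 2^19
= 524288

524288


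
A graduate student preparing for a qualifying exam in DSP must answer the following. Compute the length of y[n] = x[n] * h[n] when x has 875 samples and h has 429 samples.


Linear convolution output length:
L = N + M - 1
  = 875 + 429 - 1
  = 1303 samples

1303


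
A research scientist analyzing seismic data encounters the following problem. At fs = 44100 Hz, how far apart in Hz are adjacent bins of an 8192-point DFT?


DFT frequency resolution:
df = fs / N
   = 44100 / 8192
   = 5.3833 Hz

5.3833 Hz


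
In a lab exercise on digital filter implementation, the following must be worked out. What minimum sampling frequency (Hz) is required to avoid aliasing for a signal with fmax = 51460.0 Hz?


The Nyquist rate is twice the maximum frequency component.
fs_min = 2 * fmax
      = 2 * 51460.0
      = 102920.0 Hz

102920.0
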